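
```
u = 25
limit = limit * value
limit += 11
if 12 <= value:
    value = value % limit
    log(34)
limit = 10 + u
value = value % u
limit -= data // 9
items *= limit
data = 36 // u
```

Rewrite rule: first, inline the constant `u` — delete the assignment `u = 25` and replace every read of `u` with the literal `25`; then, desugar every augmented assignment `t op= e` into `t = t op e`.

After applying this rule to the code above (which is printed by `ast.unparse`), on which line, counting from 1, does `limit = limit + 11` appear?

Transformed code:
limit = limit * value
limit = limit + 11
if 12 <= value:
    value = value % limit
    log(34)
limit = 10 + 25
value = value % 25
limit = limit - data // 9
items = items * limit
data = 36 // 25

2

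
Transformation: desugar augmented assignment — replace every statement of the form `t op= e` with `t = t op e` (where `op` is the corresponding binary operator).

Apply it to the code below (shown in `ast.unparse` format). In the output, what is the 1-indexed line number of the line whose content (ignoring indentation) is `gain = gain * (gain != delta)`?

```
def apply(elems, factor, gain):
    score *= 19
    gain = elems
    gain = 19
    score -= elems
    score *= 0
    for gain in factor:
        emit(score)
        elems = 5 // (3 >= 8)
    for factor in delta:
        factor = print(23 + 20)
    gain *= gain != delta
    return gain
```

12

Transformed code:
def apply(elems, factor, gain):
    score = score * 19
    gain = elems
    gain = 19
    score = score - elems
    score = score * 0
    for gain in factor:
        emit(score)
        elems = 5 // (3 >= 8)
    for factor in delta:
        factor = print(23 + 20)
    gain = gain * (gain != delta)
    return gain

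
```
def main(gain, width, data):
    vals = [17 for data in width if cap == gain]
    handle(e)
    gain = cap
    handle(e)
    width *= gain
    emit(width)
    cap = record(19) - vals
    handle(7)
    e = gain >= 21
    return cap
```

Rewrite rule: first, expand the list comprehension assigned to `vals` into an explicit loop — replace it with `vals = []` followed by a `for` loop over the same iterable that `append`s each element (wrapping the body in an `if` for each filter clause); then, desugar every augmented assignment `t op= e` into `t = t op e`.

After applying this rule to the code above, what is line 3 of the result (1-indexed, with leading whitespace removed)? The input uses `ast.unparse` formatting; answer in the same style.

Transformed code:
def main(gain, width, data):
    vals = []
    for data in width:
        if cap == gain:
            vals.append(17)
    handle(e)
    gain = cap
    handle(e)
    width = width * gain
    emit(width)
    cap = record(19) - vals
    handle(7)
    e = gain >= 21
    return cap

for data in width:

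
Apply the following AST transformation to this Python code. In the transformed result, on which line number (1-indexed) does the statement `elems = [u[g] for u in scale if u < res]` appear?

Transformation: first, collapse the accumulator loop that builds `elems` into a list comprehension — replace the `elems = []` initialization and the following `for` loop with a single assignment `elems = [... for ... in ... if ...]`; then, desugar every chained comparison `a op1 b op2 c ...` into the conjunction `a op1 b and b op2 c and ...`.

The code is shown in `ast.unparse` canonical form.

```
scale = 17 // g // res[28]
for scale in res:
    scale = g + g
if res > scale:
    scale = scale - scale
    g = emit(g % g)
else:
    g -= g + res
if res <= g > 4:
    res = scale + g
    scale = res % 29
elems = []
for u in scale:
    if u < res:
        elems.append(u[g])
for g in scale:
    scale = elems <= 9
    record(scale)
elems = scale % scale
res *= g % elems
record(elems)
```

12

Transformed code:
scale = 17 // g // res[28]
for scale in res:
    scale = g + g
if res > scale:
    scale = scale - scale
    g = emit(g % g)
else:
    g -= g + res
if res <= g and g > 4:
    res = scale + g
    scale = res % 29
elems = [u[g] for u in scale if u < res]
for g in scale:
    scale = elems <= 9
    record(scale)
elems = scale % scale
res *= g % elems
record(elems)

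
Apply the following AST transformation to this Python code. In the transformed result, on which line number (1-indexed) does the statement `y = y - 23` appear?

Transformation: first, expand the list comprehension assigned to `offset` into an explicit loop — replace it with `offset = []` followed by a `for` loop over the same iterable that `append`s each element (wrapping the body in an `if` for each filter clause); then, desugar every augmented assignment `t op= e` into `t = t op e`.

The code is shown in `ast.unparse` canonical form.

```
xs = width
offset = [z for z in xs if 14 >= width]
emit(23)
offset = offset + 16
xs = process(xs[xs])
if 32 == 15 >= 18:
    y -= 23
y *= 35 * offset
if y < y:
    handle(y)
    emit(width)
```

10

Transformed code:
xs = width
offset = []
for z in xs:
    if 14 >= width:
        offset.append(z)
emit(23)
offset = offset + 16
xs = process(xs[xs])
if 32 == 15 >= 18:
    y = y - 23
y = y * (35 * offset)
if y < y:
    handle(y)
    emit(width)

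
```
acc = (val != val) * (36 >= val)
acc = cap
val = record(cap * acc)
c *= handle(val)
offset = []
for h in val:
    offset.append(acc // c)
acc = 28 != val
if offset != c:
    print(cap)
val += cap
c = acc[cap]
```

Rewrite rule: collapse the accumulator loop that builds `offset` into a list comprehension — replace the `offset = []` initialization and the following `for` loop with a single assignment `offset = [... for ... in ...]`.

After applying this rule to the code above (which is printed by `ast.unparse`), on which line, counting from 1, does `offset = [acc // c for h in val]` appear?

5

Transformed code:
acc = (val != val) * (36 >= val)
acc = cap
val = record(cap * acc)
c *= handle(val)
offset = [acc // c for h in val]
acc = 28 != val
if offset != c:
    print(cap)
val += cap
c = acc[cap]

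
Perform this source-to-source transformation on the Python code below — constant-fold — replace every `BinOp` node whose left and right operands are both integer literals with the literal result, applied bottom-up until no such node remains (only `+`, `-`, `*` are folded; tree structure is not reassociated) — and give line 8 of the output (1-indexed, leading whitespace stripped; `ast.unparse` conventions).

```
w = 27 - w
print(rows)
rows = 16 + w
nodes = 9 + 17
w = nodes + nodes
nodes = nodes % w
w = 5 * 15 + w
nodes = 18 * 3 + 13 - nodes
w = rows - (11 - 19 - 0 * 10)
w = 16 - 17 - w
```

nodes = 67 - nodes

Transformed code:
w = 27 - w
print(rows)
rows = 16 + w
nodes = 26
w = nodes + nodes
nodes = nodes % w
w = 75 + w
nodes = 67 - nodes
w = rows - -8
w = -1 - w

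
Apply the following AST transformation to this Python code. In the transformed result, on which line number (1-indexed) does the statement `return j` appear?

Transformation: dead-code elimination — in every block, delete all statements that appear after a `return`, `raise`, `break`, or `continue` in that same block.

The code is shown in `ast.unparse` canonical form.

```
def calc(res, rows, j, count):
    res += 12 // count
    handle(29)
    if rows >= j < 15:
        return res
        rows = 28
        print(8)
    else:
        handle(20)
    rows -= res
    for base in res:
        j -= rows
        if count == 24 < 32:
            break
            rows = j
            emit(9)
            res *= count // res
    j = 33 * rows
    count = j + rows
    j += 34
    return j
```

16

Transformed code:
def calc(res, rows, j, count):
    res += 12 // count
    handle(29)
    if rows >= j < 15:
        return res
    else:
        handle(20)
    rows -= res
    for base in res:
        j -= rows
        if count == 24 < 32:
            break
    j = 33 * rows
    count = j + rows
    j += 34
    return j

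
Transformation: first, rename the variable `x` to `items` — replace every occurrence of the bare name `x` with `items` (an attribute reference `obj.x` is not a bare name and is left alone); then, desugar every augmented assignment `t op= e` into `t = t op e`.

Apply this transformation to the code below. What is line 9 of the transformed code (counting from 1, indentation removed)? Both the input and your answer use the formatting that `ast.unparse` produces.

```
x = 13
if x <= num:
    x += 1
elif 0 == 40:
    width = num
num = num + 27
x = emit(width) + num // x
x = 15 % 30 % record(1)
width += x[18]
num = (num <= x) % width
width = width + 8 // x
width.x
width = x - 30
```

width = width + items[18]

Transformed code:
items = 13
if items <= num:
    items = items + 1
elif 0 == 40:
    width = num
num = num + 27
items = emit(width) + num // items
items = 15 % 30 % record(1)
width = width + items[18]
num = (num <= items) % width
width = width + 8 // items
width.x
width = items - 30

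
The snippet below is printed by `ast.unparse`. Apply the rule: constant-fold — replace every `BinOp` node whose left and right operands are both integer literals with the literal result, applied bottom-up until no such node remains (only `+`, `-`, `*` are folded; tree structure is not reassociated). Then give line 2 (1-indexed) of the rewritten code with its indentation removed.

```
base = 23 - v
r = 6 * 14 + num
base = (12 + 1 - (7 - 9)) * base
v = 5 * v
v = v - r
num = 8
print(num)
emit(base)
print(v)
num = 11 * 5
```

r = 84 + num

Transformed code:
base = 23 - v
r = 84 + num
base = 15 * base
v = 5 * v
v = v - r
num = 8
print(num)
emit(base)
print(v)
num = 55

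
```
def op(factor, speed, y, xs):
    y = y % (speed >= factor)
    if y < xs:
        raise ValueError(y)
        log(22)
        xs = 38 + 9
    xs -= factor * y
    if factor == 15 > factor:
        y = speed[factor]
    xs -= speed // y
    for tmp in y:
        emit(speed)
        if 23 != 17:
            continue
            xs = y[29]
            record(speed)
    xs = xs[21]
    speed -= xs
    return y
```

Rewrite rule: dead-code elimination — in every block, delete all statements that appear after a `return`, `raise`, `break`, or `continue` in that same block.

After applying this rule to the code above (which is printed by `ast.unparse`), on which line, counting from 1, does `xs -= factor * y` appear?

Transformed code:
def op(factor, speed, y, xs):
    y = y % (speed >= factor)
    if y < xs:
        raise ValueError(y)
    xs -= factor * y
    if factor == 15 > factor:
        y = speed[factor]
    xs -= speed // y
    for tmp in y:
        emit(speed)
        if 23 != 17:
            continue
    xs = xs[21]
    speed -= xs
    return y

5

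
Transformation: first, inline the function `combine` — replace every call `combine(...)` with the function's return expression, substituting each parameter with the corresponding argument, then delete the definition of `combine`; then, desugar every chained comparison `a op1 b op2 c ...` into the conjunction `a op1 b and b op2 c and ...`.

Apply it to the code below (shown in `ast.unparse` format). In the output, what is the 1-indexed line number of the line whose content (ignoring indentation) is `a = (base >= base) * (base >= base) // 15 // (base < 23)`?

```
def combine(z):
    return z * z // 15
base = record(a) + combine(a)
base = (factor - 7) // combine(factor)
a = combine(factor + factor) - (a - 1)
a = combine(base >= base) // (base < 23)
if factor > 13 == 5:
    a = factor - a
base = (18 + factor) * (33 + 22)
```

4

Transformed code:
base = record(a) + a * a // 15
base = (factor - 7) // (factor * factor // 15)
a = (factor + factor) * (factor + factor) // 15 - (a - 1)
a = (base >= base) * (base >= base) // 15 // (base < 23)
if factor > 13 and 13 == 5:
    a = factor - a
base = (18 + factor) * (33 + 22)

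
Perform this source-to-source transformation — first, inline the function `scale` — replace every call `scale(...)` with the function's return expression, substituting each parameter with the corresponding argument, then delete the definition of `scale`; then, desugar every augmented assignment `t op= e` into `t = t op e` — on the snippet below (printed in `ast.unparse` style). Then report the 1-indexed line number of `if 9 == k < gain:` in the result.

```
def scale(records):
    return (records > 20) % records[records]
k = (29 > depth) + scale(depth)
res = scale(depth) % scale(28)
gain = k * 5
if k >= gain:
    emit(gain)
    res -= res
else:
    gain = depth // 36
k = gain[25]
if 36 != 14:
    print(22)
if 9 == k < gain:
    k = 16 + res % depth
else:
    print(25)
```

Transformed code:
k = (29 > depth) + (depth > 20) % depth[depth]
res = (depth > 20) % depth[depth] % ((28 > 20) % 28[28])
gain = k * 5
if k >= gain:
    emit(gain)
    res = res - res
else:
    gain = depth // 36
k = gain[25]
if 36 != 14:
    print(22)
if 9 == k < gain:
    k = 16 + res % depth
else:
    print(25)

12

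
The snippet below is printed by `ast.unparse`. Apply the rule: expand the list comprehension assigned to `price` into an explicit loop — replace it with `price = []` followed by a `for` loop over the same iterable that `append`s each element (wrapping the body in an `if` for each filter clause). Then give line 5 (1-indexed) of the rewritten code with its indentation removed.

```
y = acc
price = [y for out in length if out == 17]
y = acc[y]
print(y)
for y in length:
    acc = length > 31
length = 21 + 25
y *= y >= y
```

Transformed code:
y = acc
price = []
for out in length:
    if out == 17:
        price.append(y)
y = acc[y]
print(y)
for y in length:
    acc = length > 31
length = 21 + 25
y *= y >= y

price.append(y)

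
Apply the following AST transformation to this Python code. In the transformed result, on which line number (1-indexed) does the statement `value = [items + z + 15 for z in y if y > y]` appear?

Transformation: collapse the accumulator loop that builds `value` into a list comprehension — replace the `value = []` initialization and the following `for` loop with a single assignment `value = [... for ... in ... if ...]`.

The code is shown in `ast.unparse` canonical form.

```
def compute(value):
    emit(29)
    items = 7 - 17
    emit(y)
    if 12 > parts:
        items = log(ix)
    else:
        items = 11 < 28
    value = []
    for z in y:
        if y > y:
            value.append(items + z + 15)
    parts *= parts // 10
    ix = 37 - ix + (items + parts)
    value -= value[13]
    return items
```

9

Transformed code:
def compute(value):
    emit(29)
    items = 7 - 17
    emit(y)
    if 12 > parts:
        items = log(ix)
    else:
        items = 11 < 28
    value = [items + z + 15 for z in y if y > y]
    parts *= parts // 10
    ix = 37 - ix + (items + parts)
    value -= value[13]
    return items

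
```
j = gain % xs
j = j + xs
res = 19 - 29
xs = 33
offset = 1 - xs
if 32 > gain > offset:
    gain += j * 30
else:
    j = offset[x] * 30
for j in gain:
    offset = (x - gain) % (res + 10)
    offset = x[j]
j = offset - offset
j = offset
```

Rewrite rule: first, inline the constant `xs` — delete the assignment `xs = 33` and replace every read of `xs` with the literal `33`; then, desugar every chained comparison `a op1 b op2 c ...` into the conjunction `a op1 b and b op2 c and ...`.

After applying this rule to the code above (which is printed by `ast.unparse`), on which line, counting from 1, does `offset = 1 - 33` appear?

4

Transformed code:
j = gain % 33
j = j + 33
res = 19 - 29
offset = 1 - 33
if 32 > gain and gain > offset:
    gain += j * 30
else:
    j = offset[x] * 30
for j in gain:
    offset = (x - gain) % (res + 10)
    offset = x[j]
j = offset - offset
j = offset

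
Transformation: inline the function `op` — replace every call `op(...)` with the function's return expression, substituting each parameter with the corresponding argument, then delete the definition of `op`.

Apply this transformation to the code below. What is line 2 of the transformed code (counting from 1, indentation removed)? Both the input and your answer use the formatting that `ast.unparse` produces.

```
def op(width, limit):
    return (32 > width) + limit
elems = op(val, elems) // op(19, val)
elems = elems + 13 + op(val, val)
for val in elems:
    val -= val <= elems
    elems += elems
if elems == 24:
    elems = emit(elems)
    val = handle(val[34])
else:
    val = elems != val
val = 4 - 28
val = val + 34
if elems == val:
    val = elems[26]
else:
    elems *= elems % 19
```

Transformed code:
elems = ((32 > val) + elems) // ((32 > 19) + val)
elems = elems + 13 + ((32 > val) + val)
for val in elems:
    val -= val <= elems
    elems += elems
if elems == 24:
    elems = emit(elems)
    val = handle(val[34])
else:
    val = elems != val
val = 4 - 28
val = val + 34
if elems == val:
    val = elems[26]
else:
    elems *= elems % 19

elems = elems + 13 + ((32 > val) + val)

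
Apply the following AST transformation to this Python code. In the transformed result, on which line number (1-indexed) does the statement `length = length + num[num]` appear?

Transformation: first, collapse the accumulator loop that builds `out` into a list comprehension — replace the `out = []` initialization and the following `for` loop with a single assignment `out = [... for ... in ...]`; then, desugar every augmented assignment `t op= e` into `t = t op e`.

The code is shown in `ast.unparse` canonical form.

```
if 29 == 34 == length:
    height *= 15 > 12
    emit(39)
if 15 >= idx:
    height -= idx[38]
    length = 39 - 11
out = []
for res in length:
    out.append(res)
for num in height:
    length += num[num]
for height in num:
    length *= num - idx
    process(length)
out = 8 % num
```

Transformed code:
if 29 == 34 == length:
    height = height * (15 > 12)
    emit(39)
if 15 >= idx:
    height = height - idx[38]
    length = 39 - 11
out = [res for res in length]
for num in height:
    length = length + num[num]
for height in num:
    length = length * (num - idx)
    process(length)
out = 8 % num

9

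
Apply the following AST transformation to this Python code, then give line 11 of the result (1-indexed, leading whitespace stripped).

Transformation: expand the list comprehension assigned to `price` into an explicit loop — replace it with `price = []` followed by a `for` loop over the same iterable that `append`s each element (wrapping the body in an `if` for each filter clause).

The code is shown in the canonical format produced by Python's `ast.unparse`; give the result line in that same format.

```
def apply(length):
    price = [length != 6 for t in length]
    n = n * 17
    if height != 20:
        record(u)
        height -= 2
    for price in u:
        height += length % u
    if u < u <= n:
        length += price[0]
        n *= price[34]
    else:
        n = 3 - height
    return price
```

Transformed code:
def apply(length):
    price = []
    for t in length:
        price.append(length != 6)
    n = n * 17
    if height != 20:
        record(u)
        height -= 2
    for price in u:
        height += length % u
    if u < u <= n:
        length += price[0]
        n *= price[34]
    else:
        n = 3 - height
    return price

if u < u <= n:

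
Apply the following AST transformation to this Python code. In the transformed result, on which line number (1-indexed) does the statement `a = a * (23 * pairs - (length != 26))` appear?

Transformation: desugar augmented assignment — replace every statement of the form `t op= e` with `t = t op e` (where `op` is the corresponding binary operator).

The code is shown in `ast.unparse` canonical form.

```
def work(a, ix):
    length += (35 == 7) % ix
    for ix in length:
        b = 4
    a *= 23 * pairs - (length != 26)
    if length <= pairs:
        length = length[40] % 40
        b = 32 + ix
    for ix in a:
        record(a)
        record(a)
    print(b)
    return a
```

5

Transformed code:
def work(a, ix):
    length = length + (35 == 7) % ix
    for ix in length:
        b = 4
    a = a * (23 * pairs - (length != 26))
    if length <= pairs:
        length = length[40] % 40
        b = 32 + ix
    for ix in a:
        record(a)
        record(a)
    print(b)
    return a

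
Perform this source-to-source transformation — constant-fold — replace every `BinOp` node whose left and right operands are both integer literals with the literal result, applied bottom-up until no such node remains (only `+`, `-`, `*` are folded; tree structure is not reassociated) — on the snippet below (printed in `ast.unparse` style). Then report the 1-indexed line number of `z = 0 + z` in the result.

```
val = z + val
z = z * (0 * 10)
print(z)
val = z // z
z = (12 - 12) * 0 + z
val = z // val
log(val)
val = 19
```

5

Transformed code:
val = z + val
z = z * 0
print(z)
val = z // z
z = 0 + z
val = z // val
log(val)
val = 19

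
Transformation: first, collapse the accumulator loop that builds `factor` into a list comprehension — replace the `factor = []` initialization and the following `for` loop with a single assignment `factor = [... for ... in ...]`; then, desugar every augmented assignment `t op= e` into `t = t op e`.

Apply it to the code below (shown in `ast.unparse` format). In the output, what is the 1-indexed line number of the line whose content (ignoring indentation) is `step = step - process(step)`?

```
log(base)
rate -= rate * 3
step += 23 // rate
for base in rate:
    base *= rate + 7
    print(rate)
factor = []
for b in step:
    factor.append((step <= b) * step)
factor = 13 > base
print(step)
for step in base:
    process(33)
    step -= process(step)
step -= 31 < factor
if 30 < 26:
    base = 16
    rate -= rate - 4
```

Transformed code:
log(base)
rate = rate - rate * 3
step = step + 23 // rate
for base in rate:
    base = base * (rate + 7)
    print(rate)
factor = [(step <= b) * step for b in step]
factor = 13 > base
print(step)
for step in base:
    process(33)
    step = step - process(step)
step = step - (31 < factor)
if 30 < 26:
    base = 16
    rate = rate - (rate - 4)

12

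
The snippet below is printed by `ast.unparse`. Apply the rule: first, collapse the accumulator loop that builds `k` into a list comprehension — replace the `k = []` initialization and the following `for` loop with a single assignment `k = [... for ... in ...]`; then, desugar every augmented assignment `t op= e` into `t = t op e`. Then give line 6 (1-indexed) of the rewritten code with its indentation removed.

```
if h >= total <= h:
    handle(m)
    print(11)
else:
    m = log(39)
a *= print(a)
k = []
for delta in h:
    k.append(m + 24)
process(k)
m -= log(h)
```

Transformed code:
if h >= total <= h:
    handle(m)
    print(11)
else:
    m = log(39)
a = a * print(a)
k = [m + 24 for delta in h]
process(k)
m = m - log(h)

a = a * print(a)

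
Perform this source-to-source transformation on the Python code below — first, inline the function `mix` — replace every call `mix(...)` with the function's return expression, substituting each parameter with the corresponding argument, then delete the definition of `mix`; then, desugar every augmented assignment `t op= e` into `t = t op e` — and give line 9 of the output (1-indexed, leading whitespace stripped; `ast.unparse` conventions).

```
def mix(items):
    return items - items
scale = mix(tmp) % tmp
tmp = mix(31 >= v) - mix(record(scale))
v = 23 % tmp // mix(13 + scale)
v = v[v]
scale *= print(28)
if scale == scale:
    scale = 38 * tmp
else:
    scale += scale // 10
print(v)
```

Transformed code:
scale = (tmp - tmp) % tmp
tmp = (31 >= v) - (31 >= v) - (record(scale) - record(scale))
v = 23 % tmp // (13 + scale - (13 + scale))
v = v[v]
scale = scale * print(28)
if scale == scale:
    scale = 38 * tmp
else:
    scale = scale + scale // 10
print(v)

scale = scale + scale // 10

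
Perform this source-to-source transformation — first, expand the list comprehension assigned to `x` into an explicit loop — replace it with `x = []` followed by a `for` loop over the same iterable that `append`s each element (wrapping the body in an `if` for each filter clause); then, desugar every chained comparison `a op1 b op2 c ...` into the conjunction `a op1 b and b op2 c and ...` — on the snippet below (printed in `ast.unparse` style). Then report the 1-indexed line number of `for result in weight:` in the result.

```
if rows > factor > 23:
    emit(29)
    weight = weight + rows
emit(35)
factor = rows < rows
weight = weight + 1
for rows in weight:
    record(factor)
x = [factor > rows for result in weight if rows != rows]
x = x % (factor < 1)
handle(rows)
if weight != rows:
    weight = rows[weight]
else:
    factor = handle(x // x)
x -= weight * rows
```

10

Transformed code:
if rows > factor and factor > 23:
    emit(29)
    weight = weight + rows
emit(35)
factor = rows < rows
weight = weight + 1
for rows in weight:
    record(factor)
x = []
for result in weight:
    if rows != rows:
        x.append(factor > rows)
x = x % (factor < 1)
handle(rows)
if weight != rows:
    weight = rows[weight]
else:
    factor = handle(x // x)
x -= weight * rows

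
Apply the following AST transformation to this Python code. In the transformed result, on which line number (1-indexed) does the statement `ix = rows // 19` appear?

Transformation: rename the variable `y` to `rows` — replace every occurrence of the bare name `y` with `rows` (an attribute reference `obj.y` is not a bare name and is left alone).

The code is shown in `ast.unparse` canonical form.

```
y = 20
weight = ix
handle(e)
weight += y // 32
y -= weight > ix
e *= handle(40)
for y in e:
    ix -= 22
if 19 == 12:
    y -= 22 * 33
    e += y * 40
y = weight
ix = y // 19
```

Transformed code:
rows = 20
weight = ix
handle(e)
weight += rows // 32
rows -= weight > ix
e *= handle(40)
for rows in e:
    ix -= 22
if 19 == 12:
    rows -= 22 * 33
    e += rows * 40
rows = weight
ix = rows // 19

13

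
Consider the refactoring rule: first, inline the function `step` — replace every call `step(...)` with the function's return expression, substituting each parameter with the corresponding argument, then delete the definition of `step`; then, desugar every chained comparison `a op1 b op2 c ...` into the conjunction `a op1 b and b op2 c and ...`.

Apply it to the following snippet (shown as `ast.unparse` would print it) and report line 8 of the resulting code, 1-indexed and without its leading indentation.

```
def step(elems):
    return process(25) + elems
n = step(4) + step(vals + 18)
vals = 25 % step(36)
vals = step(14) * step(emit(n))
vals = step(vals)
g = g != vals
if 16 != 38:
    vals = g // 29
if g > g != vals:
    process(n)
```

if g > g and g != vals:

Transformed code:
n = process(25) + 4 + (process(25) + (vals + 18))
vals = 25 % (process(25) + 36)
vals = (process(25) + 14) * (process(25) + emit(n))
vals = process(25) + vals
g = g != vals
if 16 != 38:
    vals = g // 29
if g > g and g != vals:
    process(n)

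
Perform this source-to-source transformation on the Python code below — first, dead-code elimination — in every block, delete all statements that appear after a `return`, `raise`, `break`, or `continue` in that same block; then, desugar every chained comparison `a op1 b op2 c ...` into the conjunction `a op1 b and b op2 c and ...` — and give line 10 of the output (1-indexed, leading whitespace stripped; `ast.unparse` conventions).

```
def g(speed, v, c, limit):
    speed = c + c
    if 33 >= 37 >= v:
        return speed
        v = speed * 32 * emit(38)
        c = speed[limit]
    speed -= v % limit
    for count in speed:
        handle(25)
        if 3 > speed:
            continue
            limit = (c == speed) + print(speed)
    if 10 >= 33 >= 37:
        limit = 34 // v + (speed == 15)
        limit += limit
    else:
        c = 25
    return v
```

if 10 >= 33 and 33 >= 37:

Transformed code:
def g(speed, v, c, limit):
    speed = c + c
    if 33 >= 37 and 37 >= v:
        return speed
    speed -= v % limit
    for count in speed:
        handle(25)
        if 3 > speed:
            continue
    if 10 >= 33 and 33 >= 37:
        limit = 34 // v + (speed == 15)
        limit += limit
    else:
        c = 25
    return v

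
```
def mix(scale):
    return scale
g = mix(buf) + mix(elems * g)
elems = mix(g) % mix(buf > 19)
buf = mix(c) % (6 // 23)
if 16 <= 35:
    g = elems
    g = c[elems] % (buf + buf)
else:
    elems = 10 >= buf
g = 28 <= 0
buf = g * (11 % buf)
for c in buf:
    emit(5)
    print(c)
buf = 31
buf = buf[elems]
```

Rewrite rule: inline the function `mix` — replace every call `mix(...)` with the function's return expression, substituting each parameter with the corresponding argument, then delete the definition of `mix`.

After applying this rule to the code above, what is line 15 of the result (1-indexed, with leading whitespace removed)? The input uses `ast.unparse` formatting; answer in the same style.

buf = buf[elems]

Transformed code:
g = buf + elems * g
elems = g % (buf > 19)
buf = c % (6 // 23)
if 16 <= 35:
    g = elems
    g = c[elems] % (buf + buf)
else:
    elems = 10 >= buf
g = 28 <= 0
buf = g * (11 % buf)
for c in buf:
    emit(5)
    print(c)
buf = 31
buf = buf[elems]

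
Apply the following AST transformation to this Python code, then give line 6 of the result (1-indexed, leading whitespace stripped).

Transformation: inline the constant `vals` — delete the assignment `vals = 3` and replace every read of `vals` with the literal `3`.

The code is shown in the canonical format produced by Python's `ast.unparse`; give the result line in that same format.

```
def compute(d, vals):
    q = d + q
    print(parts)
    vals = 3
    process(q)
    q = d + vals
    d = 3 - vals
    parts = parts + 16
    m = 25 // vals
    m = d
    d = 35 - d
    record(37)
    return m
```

Transformed code:
def compute(d, vals):
    q = d + q
    print(parts)
    process(q)
    q = d + 3
    d = 3 - 3
    parts = parts + 16
    m = 25 // 3
    m = d
    d = 35 - d
    record(37)
    return m

d = 3 - 3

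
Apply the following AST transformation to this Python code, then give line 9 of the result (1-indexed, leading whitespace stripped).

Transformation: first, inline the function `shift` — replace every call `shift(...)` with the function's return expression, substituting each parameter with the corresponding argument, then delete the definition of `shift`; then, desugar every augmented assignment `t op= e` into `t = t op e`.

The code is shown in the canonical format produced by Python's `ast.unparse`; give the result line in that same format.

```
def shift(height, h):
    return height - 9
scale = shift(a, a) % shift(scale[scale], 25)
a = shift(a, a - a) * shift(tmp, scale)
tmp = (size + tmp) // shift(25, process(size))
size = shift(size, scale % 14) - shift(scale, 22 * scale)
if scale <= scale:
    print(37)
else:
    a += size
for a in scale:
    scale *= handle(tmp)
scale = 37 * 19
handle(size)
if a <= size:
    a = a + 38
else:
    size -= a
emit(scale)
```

for a in scale:

Transformed code:
scale = (a - 9) % (scale[scale] - 9)
a = (a - 9) * (tmp - 9)
tmp = (size + tmp) // (25 - 9)
size = size - 9 - (scale - 9)
if scale <= scale:
    print(37)
else:
    a = a + size
for a in scale:
    scale = scale * handle(tmp)
scale = 37 * 19
handle(size)
if a <= size:
    a = a + 38
else:
    size = size - a
emit(scale)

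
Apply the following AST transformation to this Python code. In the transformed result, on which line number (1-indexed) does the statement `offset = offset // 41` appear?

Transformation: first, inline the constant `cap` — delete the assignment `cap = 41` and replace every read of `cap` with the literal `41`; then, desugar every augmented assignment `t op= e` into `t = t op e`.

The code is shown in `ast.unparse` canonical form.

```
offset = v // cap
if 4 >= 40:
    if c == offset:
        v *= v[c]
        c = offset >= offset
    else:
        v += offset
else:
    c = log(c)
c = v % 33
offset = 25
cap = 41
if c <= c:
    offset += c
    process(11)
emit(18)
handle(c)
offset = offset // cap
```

Transformed code:
offset = v // 41
if 4 >= 40:
    if c == offset:
        v = v * v[c]
        c = offset >= offset
    else:
        v = v + offset
else:
    c = log(c)
c = v % 33
offset = 25
if c <= c:
    offset = offset + c
    process(11)
emit(18)
handle(c)
offset = offset // 41

17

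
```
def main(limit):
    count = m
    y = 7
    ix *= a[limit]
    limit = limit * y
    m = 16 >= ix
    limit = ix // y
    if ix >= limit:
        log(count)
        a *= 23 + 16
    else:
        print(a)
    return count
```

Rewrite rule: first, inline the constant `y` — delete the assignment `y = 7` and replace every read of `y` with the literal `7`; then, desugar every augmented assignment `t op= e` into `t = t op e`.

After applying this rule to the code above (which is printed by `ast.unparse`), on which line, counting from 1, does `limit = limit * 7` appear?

4

Transformed code:
def main(limit):
    count = m
    ix = ix * a[limit]
    limit = limit * 7
    m = 16 >= ix
    limit = ix // 7
    if ix >= limit:
        log(count)
        a = a * (23 + 16)
    else:
        print(a)
    return count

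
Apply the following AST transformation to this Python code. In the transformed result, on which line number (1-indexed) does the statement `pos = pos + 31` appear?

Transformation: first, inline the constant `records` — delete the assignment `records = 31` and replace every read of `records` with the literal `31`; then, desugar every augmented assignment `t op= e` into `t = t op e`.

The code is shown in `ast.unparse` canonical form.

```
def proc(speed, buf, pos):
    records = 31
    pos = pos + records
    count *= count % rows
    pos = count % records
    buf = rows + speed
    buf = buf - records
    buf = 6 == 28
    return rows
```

Transformed code:
def proc(speed, buf, pos):
    pos = pos + 31
    count = count * (count % rows)
    pos = count % 31
    buf = rows + speed
    buf = buf - 31
    buf = 6 == 28
    return rows

2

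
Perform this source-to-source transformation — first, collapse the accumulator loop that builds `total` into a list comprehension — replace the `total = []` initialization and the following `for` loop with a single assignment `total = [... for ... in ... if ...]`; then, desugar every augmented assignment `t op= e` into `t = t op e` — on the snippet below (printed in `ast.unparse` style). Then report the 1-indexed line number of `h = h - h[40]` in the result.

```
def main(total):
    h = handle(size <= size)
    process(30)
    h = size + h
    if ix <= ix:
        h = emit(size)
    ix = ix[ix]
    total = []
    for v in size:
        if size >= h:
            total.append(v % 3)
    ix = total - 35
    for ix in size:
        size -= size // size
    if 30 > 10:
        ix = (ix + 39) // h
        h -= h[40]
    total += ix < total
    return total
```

14

Transformed code:
def main(total):
    h = handle(size <= size)
    process(30)
    h = size + h
    if ix <= ix:
        h = emit(size)
    ix = ix[ix]
    total = [v % 3 for v in size if size >= h]
    ix = total - 35
    for ix in size:
        size = size - size // size
    if 30 > 10:
        ix = (ix + 39) // h
        h = h - h[40]
    total = total + (ix < total)
    return total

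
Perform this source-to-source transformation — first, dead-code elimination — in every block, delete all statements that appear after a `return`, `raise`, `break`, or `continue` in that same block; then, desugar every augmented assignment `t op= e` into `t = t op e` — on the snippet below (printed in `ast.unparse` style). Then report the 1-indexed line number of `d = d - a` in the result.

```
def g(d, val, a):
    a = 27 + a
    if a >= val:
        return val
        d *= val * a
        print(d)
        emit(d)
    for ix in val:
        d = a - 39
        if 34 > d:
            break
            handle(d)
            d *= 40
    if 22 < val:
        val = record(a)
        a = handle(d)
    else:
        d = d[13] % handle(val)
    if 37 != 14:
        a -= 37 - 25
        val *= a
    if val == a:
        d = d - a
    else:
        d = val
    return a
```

Transformed code:
def g(d, val, a):
    a = 27 + a
    if a >= val:
        return val
    for ix in val:
        d = a - 39
        if 34 > d:
            break
    if 22 < val:
        val = record(a)
        a = handle(d)
    else:
        d = d[13] % handle(val)
    if 37 != 14:
        a = a - (37 - 25)
        val = val * a
    if val == a:
        d = d - a
    else:
        d = val
    return a

18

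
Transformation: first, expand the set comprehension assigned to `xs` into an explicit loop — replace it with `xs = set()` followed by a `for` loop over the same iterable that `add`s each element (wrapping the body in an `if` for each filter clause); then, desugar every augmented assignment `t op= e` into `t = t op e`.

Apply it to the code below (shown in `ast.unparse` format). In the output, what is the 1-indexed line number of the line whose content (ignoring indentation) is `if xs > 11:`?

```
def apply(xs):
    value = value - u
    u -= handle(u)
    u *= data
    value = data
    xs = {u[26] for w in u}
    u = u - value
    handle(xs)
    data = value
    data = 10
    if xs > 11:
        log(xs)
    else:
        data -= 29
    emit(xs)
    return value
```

13

Transformed code:
def apply(xs):
    value = value - u
    u = u - handle(u)
    u = u * data
    value = data
    xs = set()
    for w in u:
        xs.add(u[26])
    u = u - value
    handle(xs)
    data = value
    data = 10
    if xs > 11:
        log(xs)
    else:
        data = data - 29
    emit(xs)
    return value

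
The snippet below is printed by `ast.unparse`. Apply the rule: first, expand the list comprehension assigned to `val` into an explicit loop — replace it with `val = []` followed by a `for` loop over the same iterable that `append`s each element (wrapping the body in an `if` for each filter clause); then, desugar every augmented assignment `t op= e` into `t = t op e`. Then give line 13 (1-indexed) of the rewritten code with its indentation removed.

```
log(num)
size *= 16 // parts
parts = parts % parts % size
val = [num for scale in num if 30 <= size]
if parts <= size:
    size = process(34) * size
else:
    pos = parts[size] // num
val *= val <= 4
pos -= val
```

Transformed code:
log(num)
size = size * (16 // parts)
parts = parts % parts % size
val = []
for scale in num:
    if 30 <= size:
        val.append(num)
if parts <= size:
    size = process(34) * size
else:
    pos = parts[size] // num
val = val * (val <= 4)
pos = pos - val

pos = pos - val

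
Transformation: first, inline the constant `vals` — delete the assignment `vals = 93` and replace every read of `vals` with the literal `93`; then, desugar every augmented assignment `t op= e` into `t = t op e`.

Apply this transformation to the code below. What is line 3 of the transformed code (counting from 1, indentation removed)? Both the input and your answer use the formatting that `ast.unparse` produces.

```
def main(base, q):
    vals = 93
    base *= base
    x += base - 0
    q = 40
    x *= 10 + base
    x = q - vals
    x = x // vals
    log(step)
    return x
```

Transformed code:
def main(base, q):
    base = base * base
    x = x + (base - 0)
    q = 40
    x = x * (10 + base)
    x = q - 93
    x = x // 93
    log(step)
    return x

x = x + (base - 0)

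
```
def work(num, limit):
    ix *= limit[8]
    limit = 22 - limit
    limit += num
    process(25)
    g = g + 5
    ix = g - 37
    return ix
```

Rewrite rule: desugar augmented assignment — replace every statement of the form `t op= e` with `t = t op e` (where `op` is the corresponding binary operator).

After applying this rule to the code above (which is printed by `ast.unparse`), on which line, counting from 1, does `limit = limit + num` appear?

4

Transformed code:
def work(num, limit):
    ix = ix * limit[8]
    limit = 22 - limit
    limit = limit + num
    process(25)
    g = g + 5
    ix = g - 37
    return ix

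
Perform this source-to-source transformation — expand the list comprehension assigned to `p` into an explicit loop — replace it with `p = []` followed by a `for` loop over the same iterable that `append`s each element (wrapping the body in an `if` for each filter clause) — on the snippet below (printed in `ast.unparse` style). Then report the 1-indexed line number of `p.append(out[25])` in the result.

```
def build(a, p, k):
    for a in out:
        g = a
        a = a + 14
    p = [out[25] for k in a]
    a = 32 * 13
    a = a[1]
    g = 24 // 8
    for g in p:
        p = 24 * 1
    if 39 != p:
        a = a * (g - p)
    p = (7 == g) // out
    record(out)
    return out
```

Transformed code:
def build(a, p, k):
    for a in out:
        g = a
        a = a + 14
    p = []
    for k in a:
        p.append(out[25])
    a = 32 * 13
    a = a[1]
    g = 24 // 8
    for g in p:
        p = 24 * 1
    if 39 != p:
        a = a * (g - p)
    p = (7 == g) // out
    record(out)
    return out

7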